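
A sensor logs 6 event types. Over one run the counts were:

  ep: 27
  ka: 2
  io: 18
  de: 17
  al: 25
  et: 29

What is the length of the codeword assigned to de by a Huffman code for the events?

4

Huffman merges, smallest pair first:
combine ka(2), de(17) → 19
combine io(18), 19 → 37
combine al(25), ep(27) → 52
combine et(29), 37 → 66
combine 52, 66 → 118
de sits 4 levels below the root, so its codeword is 4 bits.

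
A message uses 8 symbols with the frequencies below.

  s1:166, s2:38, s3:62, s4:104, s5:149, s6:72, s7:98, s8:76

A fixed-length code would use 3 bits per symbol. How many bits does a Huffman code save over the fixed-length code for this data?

67

Fixed-length: 3 bits × 765 symbols = 2295 bits.
Huffman merges:
s2(38) + s3(62) → 100
s6(72) + s8(76) → 148
s7(98) + 100 → 198
s4(104) + 148 → 252
s5(149) + s1(166) → 315
198 + 252 → 450
315 + 450 → 765
Huffman total = 100 + 148 + 198 + 252 + 315 + 450 + 765 = 2228 bits.
Saving = 2295 − 2228 = 67 bits.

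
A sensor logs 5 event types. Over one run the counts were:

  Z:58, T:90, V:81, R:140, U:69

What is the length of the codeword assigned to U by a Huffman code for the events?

Build the tree from the bottom:
merge Z(58) and U(69): 127
merge V(81) and T(90): 171
merge 127 and R(140): 267
merge 171 and 267: 438
The subtree containing U is merged 3 times, so code length = 3.

3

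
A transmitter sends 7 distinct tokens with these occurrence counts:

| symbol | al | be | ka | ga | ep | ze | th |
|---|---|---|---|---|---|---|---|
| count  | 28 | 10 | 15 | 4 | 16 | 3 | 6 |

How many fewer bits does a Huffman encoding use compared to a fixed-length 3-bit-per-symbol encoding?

Fixed-length: 3 bits × 82 symbols = 246 bits.
Huffman merges:
combine ze(3), ga(4) → 7
combine th(6), 7 → 13
combine be(10), 13 → 23
combine ka(15), ep(16) → 31
combine 23, al(28) → 51
combine 31, 51 → 82
Huffman total = 7 + 13 + 23 + 31 + 51 + 82 = 207 bits.
Saving = 246 − 207 = 39 bits.

39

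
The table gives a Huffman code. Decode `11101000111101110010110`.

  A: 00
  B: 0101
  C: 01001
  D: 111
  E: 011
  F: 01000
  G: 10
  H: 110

Read left to right; each codeword is recognised as soon as it completes (prefix code):
  111→D | 01000→F | 111→D | 10→G | 111→D | 00→A | 10→G | 110→H
Decoded message: DFDGDAGH

DFDGDAGH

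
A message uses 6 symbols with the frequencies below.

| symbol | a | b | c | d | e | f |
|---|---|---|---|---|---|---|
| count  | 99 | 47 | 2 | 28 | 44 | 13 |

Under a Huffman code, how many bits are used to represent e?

Repeatedly merge the two smallest:
c(2) + f(13) → 15
15 + d(28) → 43
43 + e(44) → 87
b(47) + 87 → 134
a(99) + 134 → 233
The subtree containing e is merged 3 times, so code length = 3.

3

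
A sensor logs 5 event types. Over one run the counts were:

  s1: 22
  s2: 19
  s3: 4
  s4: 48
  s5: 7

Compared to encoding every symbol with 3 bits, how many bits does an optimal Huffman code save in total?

107

Fixed-length: 3 bits × 100 symbols = 300 bits.
Huffman merges:
merge s3(4) and s5(7): 11
merge 11 and s2(19): 30
merge s1(22) and 30: 52
merge s4(48) and 52: 100
Huffman total = 11 + 30 + 52 + 100 = 193 bits.
Saving = 300 − 193 = 107 bits.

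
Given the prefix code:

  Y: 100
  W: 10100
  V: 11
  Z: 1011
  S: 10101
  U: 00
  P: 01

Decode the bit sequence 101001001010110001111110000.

Read left to right; each codeword is recognised as soon as it completes (prefix code):
  10100→W | 100→Y | 10101→S | 100→Y | 01→P | 11→V | 11→V | 100→Y | 00→U
Decoded message: WYSYPVVYU

WYSYPVVYU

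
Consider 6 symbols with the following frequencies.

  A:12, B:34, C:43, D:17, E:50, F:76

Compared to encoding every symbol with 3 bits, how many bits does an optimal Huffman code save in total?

Fixed-length: 3 bits × 232 symbols = 696 bits.
Huffman merges:
combine A(12), D(17) → 29
combine 29, B(34) → 63
combine C(43), E(50) → 93
combine 63, F(76) → 139
combine 93, 139 → 232
Huffman total = 29 + 63 + 93 + 139 + 232 = 556 bits.
Saving = 696 − 556 = 140 bits.

140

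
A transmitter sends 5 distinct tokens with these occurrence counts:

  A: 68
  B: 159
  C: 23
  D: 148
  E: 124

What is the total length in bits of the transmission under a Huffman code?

1135

Merge the two smallest weights repeatedly:
C(23) + A(68) → 91
91 + E(124) → 215
D(148) + B(159) → 307
215 + 307 → 522
Each symbol's bit-cost is frequency × depth; summing gives 1135 bits (equivalently 91 + 215 + 307 + 522).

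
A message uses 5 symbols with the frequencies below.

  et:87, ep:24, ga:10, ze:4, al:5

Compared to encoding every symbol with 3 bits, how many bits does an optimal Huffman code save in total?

189

Fixed-length: 3 bits × 130 symbols = 390 bits.
Huffman merges:
ze(4) + al(5) → 9
9 + ga(10) → 19
19 + ep(24) → 43
43 + et(87) → 130
Huffman total = 9 + 19 + 43 + 130 = 201 bits.
Saving = 390 − 201 = 189 bits.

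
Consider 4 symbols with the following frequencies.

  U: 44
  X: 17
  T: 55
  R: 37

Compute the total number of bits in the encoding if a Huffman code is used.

Merge the two smallest weights repeatedly:
merge X(17) and R(37): 54
merge U(44) and 54: 98
merge T(55) and 98: 153
The encoded length is the sum of every internal node's weight: 54 + 98 + 153 = 305 bits.

305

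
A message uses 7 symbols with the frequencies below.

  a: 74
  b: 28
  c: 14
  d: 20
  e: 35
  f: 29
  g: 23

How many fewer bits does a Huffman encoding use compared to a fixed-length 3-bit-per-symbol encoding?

75

Fixed-length: 3 bits × 223 symbols = 669 bits.
Huffman merges:
c(14) + d(20) → 34
g(23) + b(28) → 51
f(29) + 34 → 63
e(35) + 51 → 86
63 + a(74) → 137
86 + 137 → 223
Huffman total = 34 + 51 + 63 + 86 + 137 + 223 = 594 bits.
Saving = 669 − 594 = 75 bits.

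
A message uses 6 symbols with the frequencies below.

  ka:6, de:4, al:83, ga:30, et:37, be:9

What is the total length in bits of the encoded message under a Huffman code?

333

Build the Huffman tree bottom-up:
de(4) + ka(6) → 10
be(9) + 10 → 19
19 + ga(30) → 49
et(37) + 49 → 86
al(83) + 86 → 169
The encoded length is the sum of every internal node's weight: 10 + 19 + 49 + 86 + 169 = 333 bits.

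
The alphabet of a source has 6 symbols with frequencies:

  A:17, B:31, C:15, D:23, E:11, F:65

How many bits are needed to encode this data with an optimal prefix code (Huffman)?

382

Greedily combine the two least-frequent nodes:
merge E(11) and C(15): 26
merge A(17) and D(23): 40
merge 26 and B(31): 57
merge 40 and 57: 97
merge F(65) and 97: 162
Total encoded bits = sum of merged weights = 26 + 40 + 57 + 97 + 162 = 382.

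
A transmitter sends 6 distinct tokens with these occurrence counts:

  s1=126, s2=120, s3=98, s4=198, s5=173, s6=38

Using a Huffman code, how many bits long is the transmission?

1888

Build the Huffman tree bottom-up:
combine s6(38), s3(98) → 136
combine s2(120), s1(126) → 246
combine 136, s5(173) → 309
combine s4(198), 246 → 444
combine 309, 444 → 753
The encoded length is the sum of every internal node's weight: 136 + 246 + 309 + 444 + 753 = 1888 bits.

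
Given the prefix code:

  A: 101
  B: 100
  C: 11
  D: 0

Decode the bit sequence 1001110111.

Read left to right; each codeword is recognised as soon as it completes (prefix code):
  100→B | 11→C | 101→A | 11→C
Decoded message: BCAC

BCAC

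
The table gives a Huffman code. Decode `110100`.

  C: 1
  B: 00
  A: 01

Read left to right; each codeword is recognised as soon as it completes (prefix code):
  1→C | 1→C | 01→A | 00→B
Decoded message: CCAB

CCAB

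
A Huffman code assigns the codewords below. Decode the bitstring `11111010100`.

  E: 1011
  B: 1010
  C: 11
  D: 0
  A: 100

CCBA

Read left to right; each codeword is recognised as soon as it completes (prefix code):
  11→C | 11→C | 1010→B | 100→A
Decoded message: CCBA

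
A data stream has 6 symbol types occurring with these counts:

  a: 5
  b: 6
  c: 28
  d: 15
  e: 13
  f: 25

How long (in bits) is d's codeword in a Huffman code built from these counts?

Build the tree from the bottom:
a(5) + b(6) → 11
11 + e(13) → 24
d(15) + 24 → 39
f(25) + c(28) → 53
39 + 53 → 92
d's leaf is at depth 2, giving a 2-bit codeword.

2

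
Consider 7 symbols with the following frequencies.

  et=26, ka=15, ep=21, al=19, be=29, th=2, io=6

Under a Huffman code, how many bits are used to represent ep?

Build the tree from the bottom:
merge th(2) and io(6): 8
merge 8 and ka(15): 23
merge al(19) and ep(21): 40
merge 23 and et(26): 49
merge be(29) and 40: 69
merge 49 and 69: 118
The subtree containing ep is merged 3 times, so code length = 3.

3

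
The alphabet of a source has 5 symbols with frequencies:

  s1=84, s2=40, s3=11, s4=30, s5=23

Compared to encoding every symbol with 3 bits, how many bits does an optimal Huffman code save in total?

174

Fixed-length: 3 bits × 188 symbols = 564 bits.
Huffman merges:
merge s3(11) and s5(23): 34
merge s4(30) and 34: 64
merge s2(40) and 64: 104
merge s1(84) and 104: 188
Huffman total = 34 + 64 + 104 + 188 = 390 bits.
Saving = 564 − 390 = 174 bits.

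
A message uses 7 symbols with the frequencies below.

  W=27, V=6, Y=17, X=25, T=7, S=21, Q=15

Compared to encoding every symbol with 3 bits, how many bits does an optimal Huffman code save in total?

39

Fixed-length: 3 bits × 118 symbols = 354 bits.
Huffman merges:
combine V(6), T(7) → 13
combine 13, Q(15) → 28
combine Y(17), S(21) → 38
combine X(25), W(27) → 52
combine 28, 38 → 66
combine 52, 66 → 118
Huffman total = 13 + 28 + 38 + 52 + 66 + 118 = 315 bits.
Saving = 354 − 315 = 39 bits.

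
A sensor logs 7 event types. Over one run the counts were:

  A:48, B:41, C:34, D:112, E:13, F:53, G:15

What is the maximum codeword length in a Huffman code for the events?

4

Merge the two lowest-weight nodes at each step:
combine E(13), G(15) → 28
combine 28, C(34) → 62
combine B(41), A(48) → 89
combine F(53), 62 → 115
combine 89, D(112) → 201
combine 115, 201 → 316
Maximum depth reached is 4.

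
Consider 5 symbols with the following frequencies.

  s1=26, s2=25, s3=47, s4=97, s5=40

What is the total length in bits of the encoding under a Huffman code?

Greedily combine the two least-frequent nodes:
s2(25) + s1(26) → 51
s5(40) + s3(47) → 87
51 + 87 → 138
s4(97) + 138 → 235
Total encoded bits = sum of merged weights = 51 + 87 + 138 + 235 = 511.

511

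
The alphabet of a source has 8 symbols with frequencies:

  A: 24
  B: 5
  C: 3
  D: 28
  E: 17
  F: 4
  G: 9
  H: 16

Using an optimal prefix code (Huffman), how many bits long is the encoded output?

285

Greedily combine the two least-frequent nodes:
C(3) + F(4) → 7
B(5) + 7 → 12
G(9) + 12 → 21
H(16) + E(17) → 33
21 + A(24) → 45
D(28) + 33 → 61
45 + 61 → 106
Each symbol's bit-cost is frequency × depth; summing gives 285 bits (equivalently 7 + 12 + 21 + 33 + 45 + 61 + 106).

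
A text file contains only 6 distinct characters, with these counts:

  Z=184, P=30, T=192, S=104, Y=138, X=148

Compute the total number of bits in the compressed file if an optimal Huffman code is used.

1998

Merge the two smallest weights repeatedly:
P(30) + S(104) → 134
134 + Y(138) → 272
X(148) + Z(184) → 332
T(192) + 272 → 464
332 + 464 → 796
Each symbol's bit-cost is frequency × depth; summing gives 1998 bits (equivalently 134 + 272 + 332 + 464 + 796).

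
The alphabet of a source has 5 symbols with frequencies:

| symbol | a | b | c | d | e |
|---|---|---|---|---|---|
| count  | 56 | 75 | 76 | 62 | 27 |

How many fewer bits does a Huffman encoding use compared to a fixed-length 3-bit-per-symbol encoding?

Fixed-length: 3 bits × 296 symbols = 888 bits.
Huffman merges:
e(27) + a(56) → 83
d(62) + b(75) → 137
c(76) + 83 → 159
137 + 159 → 296
Huffman total = 83 + 137 + 159 + 296 = 675 bits.
Saving = 888 − 675 = 213 bits.

213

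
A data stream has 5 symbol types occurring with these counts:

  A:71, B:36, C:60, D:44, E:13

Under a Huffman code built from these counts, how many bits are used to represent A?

Huffman merges, smallest pair first:
E(13) + B(36) → 49
D(44) + 49 → 93
C(60) + A(71) → 131
93 + 131 → 224
A sits 2 levels below the root, so its codeword is 2 bits.

2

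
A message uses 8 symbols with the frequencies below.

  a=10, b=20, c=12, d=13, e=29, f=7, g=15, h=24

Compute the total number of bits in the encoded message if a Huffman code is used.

Greedily combine the two least-frequent nodes:
combine f(7), a(10) → 17
combine c(12), d(13) → 25
combine g(15), 17 → 32
combine b(20), h(24) → 44
combine 25, e(29) → 54
combine 32, 44 → 76
combine 54, 76 → 130
Each symbol's bit-cost is frequency × depth; summing gives 378 bits (equivalently 17 + 25 + 32 + 44 + 54 + 76 + 130).

378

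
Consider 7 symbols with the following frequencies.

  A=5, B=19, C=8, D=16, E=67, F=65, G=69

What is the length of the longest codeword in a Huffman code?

5

Merge the two lowest-weight nodes at each step:
merge A(5) and C(8): 13
merge 13 and D(16): 29
merge B(19) and 29: 48
merge 48 and F(65): 113
merge E(67) and G(69): 136
merge 113 and 136: 249
The rarest symbols sit at the bottom; the longest codeword is 5 bits.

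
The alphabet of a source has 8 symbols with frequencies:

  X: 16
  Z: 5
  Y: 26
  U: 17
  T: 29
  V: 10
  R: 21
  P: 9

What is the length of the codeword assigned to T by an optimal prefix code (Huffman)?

Repeatedly merge the two smallest:
merge Z(5) and P(9): 14
merge V(10) and 14: 24
merge X(16) and U(17): 33
merge R(21) and 24: 45
merge Y(26) and T(29): 55
merge 33 and 45: 78
merge 55 and 78: 133
T sits 2 levels below the root, so its codeword is 2 bits.

2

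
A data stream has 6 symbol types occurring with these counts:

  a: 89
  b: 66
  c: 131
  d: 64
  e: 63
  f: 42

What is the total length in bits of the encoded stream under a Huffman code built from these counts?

1145

Merge the two smallest weights repeatedly:
merge f(42) and e(63): 105
merge d(64) and b(66): 130
merge a(89) and 105: 194
merge 130 and c(131): 261
merge 194 and 261: 455
Total encoded bits = sum of merged weights = 105 + 130 + 194 + 261 + 455 = 1145.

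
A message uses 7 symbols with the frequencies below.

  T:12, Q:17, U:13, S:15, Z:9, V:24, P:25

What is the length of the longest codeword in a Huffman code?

4

Merge the two lowest-weight nodes at each step:
merge Z(9) and T(12): 21
merge U(13) and S(15): 28
merge Q(17) and 21: 38
merge V(24) and P(25): 49
merge 28 and 38: 66
merge 49 and 66: 115
Maximum depth reached is 4.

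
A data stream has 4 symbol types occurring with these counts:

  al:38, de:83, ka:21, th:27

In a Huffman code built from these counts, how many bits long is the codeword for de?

Huffman merges, smallest pair first:
combine ka(21), th(27) → 48
combine al(38), 48 → 86
combine de(83), 86 → 169
de is merged only at the final step, so code length = 1.

1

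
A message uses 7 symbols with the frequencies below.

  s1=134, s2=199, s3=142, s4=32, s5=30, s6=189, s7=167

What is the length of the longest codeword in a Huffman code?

Merge the two lowest-weight nodes at each step:
s5(30) + s4(32) → 62
62 + s1(134) → 196
s3(142) + s7(167) → 309
s6(189) + 196 → 385
s2(199) + 309 → 508
385 + 508 → 893
The first pair merged (s5, s4) ends up deepest, at depth 4.

4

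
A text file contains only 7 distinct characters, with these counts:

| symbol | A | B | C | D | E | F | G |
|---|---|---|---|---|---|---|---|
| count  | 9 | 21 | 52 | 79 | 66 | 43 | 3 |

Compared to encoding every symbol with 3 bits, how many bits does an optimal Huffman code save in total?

152

Fixed-length: 3 bits × 273 symbols = 819 bits.
Huffman merges:
G(3) + A(9) → 12
12 + B(21) → 33
33 + F(43) → 76
C(52) + E(66) → 118
76 + D(79) → 155
118 + 155 → 273
Huffman total = 12 + 33 + 76 + 118 + 155 + 273 = 667 bits.
Saving = 819 − 667 = 152 bits.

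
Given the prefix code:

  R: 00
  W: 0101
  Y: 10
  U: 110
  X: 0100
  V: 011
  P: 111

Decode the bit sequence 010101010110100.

Read left to right; each codeword is recognised as soon as it completes (prefix code):
  0101→W | 0101→W | 011→V | 0100→X
Decoded message: WWVX

WWVX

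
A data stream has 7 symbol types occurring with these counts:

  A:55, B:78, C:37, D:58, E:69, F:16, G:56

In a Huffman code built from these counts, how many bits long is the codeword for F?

Huffman merges, smallest pair first:
combine F(16), C(37) → 53
combine 53, A(55) → 108
combine G(56), D(58) → 114
combine E(69), B(78) → 147
combine 108, 114 → 222
combine 147, 222 → 369
The subtree containing F is merged 4 times, so code length = 4.

4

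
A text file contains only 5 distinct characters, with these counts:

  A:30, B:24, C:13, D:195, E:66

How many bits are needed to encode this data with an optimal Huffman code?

Merge the two smallest weights repeatedly:
combine C(13), B(24) → 37
combine A(30), 37 → 67
combine E(66), 67 → 133
combine 133, D(195) → 328
Total encoded bits = sum of merged weights = 37 + 67 + 133 + 328 = 565.

565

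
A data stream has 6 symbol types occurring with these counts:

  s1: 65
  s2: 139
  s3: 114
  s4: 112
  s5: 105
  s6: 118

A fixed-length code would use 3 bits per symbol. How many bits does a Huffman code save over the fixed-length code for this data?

257

Fixed-length: 3 bits × 653 symbols = 1959 bits.
Huffman merges:
merge s1(65) and s5(105): 170
merge s4(112) and s3(114): 226
merge s6(118) and s2(139): 257
merge 170 and 226: 396
merge 257 and 396: 653
Huffman total = 170 + 226 + 257 + 396 + 653 = 1702 bits.
Saving = 1959 − 1702 = 257 bits.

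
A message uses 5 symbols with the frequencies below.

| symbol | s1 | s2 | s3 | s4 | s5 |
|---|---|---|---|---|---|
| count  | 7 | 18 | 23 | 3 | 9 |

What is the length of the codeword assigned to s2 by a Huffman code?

Build the tree from the bottom:
merge s4(3) and s1(7): 10
merge s5(9) and 10: 19
merge s2(18) and 19: 37
merge s3(23) and 37: 60
s2's leaf is at depth 2, giving a 2-bit codeword.

2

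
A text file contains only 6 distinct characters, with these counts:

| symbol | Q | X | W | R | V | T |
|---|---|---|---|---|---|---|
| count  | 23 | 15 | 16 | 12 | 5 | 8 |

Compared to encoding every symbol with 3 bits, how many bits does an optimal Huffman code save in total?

41

Fixed-length: 3 bits × 79 symbols = 237 bits.
Huffman merges:
V(5) + T(8) → 13
R(12) + 13 → 25
X(15) + W(16) → 31
Q(23) + 25 → 48
31 + 48 → 79
Huffman total = 13 + 25 + 31 + 48 + 79 = 196 bits.
Saving = 237 − 196 = 41 bits.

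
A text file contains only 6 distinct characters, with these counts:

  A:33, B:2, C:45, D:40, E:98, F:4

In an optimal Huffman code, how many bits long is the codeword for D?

Repeatedly merge the two smallest:
B(2) + F(4) → 6
6 + A(33) → 39
39 + D(40) → 79
C(45) + 79 → 124
E(98) + 124 → 222
D sits 3 levels below the root, so its codeword is 3 bits.

3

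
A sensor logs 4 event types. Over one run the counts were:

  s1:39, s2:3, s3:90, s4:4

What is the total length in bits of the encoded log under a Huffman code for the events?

189

Greedily combine the two least-frequent nodes:
combine s2(3), s4(4) → 7
combine 7, s1(39) → 46
combine 46, s3(90) → 136
The encoded length is the sum of every internal node's weight: 7 + 46 + 136 = 189 bits.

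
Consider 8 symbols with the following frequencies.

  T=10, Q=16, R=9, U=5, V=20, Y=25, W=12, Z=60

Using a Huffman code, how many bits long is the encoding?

417

Merge the two smallest weights repeatedly:
U(5) + R(9) → 14
T(10) + W(12) → 22
14 + Q(16) → 30
V(20) + 22 → 42
Y(25) + 30 → 55
42 + 55 → 97
Z(60) + 97 → 157
Each symbol's bit-cost is frequency × depth; summing gives 417 bits (equivalently 14 + 22 + 30 + 42 + 55 + 97 + 157).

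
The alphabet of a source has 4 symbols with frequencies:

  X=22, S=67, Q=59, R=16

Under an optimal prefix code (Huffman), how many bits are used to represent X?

3

Huffman merges, smallest pair first:
R(16) + X(22) → 38
38 + Q(59) → 97
S(67) + 97 → 164
The subtree containing X is merged 3 times, so code length = 3.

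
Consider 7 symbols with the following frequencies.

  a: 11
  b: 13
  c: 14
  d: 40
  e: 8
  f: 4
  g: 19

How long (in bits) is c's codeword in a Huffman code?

3

Build the tree from the bottom:
f(4) + e(8) → 12
a(11) + 12 → 23
b(13) + c(14) → 27
g(19) + 23 → 42
27 + d(40) → 67
42 + 67 → 109
c's leaf is at depth 3, giving a 3-bit codeword.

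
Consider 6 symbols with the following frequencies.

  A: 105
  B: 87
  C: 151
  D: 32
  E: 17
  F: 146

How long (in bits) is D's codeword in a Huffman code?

4

Huffman merges, smallest pair first:
merge E(17) and D(32): 49
merge 49 and B(87): 136
merge A(105) and 136: 241
merge F(146) and C(151): 297
merge 241 and 297: 538
D sits 4 levels below the root, so its codeword is 4 bits.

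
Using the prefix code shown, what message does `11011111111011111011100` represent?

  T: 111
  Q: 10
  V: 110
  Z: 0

VTTVTVTZZ

Read left to right; each codeword is recognised as soon as it completes (prefix code):
  110→V | 111→T | 111→T | 110→V | 111→T | 110→V | 111→T | 0→Z | 0→Z
Decoded message: VTTVTVTZZ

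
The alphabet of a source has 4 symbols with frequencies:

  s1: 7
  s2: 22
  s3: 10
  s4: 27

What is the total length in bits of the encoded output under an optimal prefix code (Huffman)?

Merge the two smallest weights repeatedly:
merge s1(7) and s3(10): 17
merge 17 and s2(22): 39
merge s4(27) and 39: 66
Total encoded bits = sum of merged weights = 17 + 39 + 66 = 122.

122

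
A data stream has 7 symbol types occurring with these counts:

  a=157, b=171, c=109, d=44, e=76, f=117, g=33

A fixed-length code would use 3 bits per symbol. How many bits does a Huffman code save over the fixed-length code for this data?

251

Fixed-length: 3 bits × 707 symbols = 2121 bits.
Huffman merges:
g(33) + d(44) → 77
e(76) + 77 → 153
c(109) + f(117) → 226
153 + a(157) → 310
b(171) + 226 → 397
310 + 397 → 707
Huffman total = 77 + 153 + 226 + 310 + 397 + 707 = 1870 bits.
Saving = 2121 − 1870 = 251 bits.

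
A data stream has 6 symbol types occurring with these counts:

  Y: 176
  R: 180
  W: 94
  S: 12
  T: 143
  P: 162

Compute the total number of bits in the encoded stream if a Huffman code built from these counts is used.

1889

Build the Huffman tree bottom-up:
combine S(12), W(94) → 106
combine 106, T(143) → 249
combine P(162), Y(176) → 338
combine R(180), 249 → 429
combine 338, 429 → 767
Each symbol's bit-cost is frequency × depth; summing gives 1889 bits (equivalently 106 + 249 + 338 + 429 + 767).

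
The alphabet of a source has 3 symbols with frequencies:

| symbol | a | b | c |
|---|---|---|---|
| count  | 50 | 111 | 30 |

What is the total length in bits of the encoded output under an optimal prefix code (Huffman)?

Greedily combine the two least-frequent nodes:
combine c(30), a(50) → 80
combine 80, b(111) → 191
Total encoded bits = sum of merged weights = 80 + 191 = 271.

271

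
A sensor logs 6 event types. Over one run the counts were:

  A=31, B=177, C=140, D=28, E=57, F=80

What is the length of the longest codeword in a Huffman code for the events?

Merge the two lowest-weight nodes at each step:
merge D(28) and A(31): 59
merge E(57) and 59: 116
merge F(80) and 116: 196
merge C(140) and B(177): 317
merge 196 and 317: 513
The first pair merged (D, A) ends up deepest, at depth 4.

4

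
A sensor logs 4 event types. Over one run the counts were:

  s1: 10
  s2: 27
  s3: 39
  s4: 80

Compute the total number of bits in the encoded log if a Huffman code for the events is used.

269

Merge the two smallest weights repeatedly:
s1(10) + s2(27) → 37
37 + s3(39) → 76
76 + s4(80) → 156
Each symbol's bit-cost is frequency × depth; summing gives 269 bits (equivalently 37 + 76 + 156).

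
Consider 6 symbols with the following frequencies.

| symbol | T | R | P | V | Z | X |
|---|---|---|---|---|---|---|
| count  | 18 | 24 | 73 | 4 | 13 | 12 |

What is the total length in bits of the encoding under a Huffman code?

302

Build the Huffman tree bottom-up:
combine V(4), X(12) → 16
combine Z(13), 16 → 29
combine T(18), R(24) → 42
combine 29, 42 → 71
combine 71, P(73) → 144
The encoded length is the sum of every internal node's weight: 16 + 29 + 42 + 71 + 144 = 302 bits.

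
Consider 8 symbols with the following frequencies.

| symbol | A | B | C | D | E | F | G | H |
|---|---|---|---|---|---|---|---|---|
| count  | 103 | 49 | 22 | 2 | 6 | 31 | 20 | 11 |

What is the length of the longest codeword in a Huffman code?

Merge the two lowest-weight nodes at each step:
D(2) + E(6) → 8
8 + H(11) → 19
19 + G(20) → 39
C(22) + F(31) → 53
39 + B(49) → 88
53 + 88 → 141
A(103) + 141 → 244
The rarest symbols sit at the bottom; the longest codeword is 6 bits.

6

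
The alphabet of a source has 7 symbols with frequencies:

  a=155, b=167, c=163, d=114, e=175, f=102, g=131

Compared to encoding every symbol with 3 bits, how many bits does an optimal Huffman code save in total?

175

Fixed-length: 3 bits × 1007 symbols = 3021 bits.
Huffman merges:
merge f(102) and d(114): 216
merge g(131) and a(155): 286
merge c(163) and b(167): 330
merge e(175) and 216: 391
merge 286 and 330: 616
merge 391 and 616: 1007
Huffman total = 216 + 286 + 330 + 391 + 616 + 1007 = 2846 bits.
Saving = 3021 − 2846 = 175 bits.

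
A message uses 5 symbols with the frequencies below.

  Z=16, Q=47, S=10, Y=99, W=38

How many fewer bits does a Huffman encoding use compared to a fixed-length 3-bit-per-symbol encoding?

219

Fixed-length: 3 bits × 210 symbols = 630 bits.
Huffman merges:
S(10) + Z(16) → 26
26 + W(38) → 64
Q(47) + 64 → 111
Y(99) + 111 → 210
Huffman total = 26 + 64 + 111 + 210 = 411 bits.
Saving = 630 − 411 = 219 bits.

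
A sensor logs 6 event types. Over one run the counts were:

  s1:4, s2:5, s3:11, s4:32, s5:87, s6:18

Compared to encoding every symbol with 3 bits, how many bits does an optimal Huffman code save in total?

Fixed-length: 3 bits × 157 symbols = 471 bits.
Huffman merges:
combine s1(4), s2(5) → 9
combine 9, s3(11) → 20
combine s6(18), 20 → 38
combine s4(32), 38 → 70
combine 70, s5(87) → 157
Huffman total = 9 + 20 + 38 + 70 + 157 = 294 bits.
Saving = 471 − 294 = 177 bits.

177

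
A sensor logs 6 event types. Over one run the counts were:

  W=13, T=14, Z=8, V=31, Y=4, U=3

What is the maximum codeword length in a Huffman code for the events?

Merge the two lowest-weight nodes at each step:
merge U(3) and Y(4): 7
merge 7 and Z(8): 15
merge W(13) and T(14): 27
merge 15 and 27: 42
merge V(31) and 42: 73
Maximum depth reached is 4.

4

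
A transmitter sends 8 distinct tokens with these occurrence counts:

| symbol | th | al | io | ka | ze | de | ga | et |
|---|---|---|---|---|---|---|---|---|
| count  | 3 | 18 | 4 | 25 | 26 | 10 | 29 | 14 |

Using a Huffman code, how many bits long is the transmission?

Merge the two smallest weights repeatedly:
combine th(3), io(4) → 7
combine 7, de(10) → 17
combine et(14), 17 → 31
combine al(18), ka(25) → 43
combine ze(26), ga(29) → 55
combine 31, 43 → 74
combine 55, 74 → 129
Each symbol's bit-cost is frequency × depth; summing gives 356 bits (equivalently 7 + 17 + 31 + 43 + 55 + 74 + 129).

356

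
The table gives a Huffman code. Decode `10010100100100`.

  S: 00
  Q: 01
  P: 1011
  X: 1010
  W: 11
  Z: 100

Read left to right; each codeword is recognised as soon as it completes (prefix code):
  100→Z | 1010→X | 01→Q | 00→S | 100→Z
Decoded message: ZXQSZ

ZXQSZ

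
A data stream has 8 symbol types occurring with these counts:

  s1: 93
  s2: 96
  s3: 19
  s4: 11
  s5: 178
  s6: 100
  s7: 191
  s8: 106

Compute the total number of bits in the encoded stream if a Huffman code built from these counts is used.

2166

Merge the two smallest weights repeatedly:
s4(11) + s3(19) → 30
30 + s1(93) → 123
s2(96) + s6(100) → 196
s8(106) + 123 → 229
s5(178) + s7(191) → 369
196 + 229 → 425
369 + 425 → 794
Each symbol's bit-cost is frequency × depth; summing gives 2166 bits (equivalently 30 + 123 + 196 + 229 + 369 + 425 + 794).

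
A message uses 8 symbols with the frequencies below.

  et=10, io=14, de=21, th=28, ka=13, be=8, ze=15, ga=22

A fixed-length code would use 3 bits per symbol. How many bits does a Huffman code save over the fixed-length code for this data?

10

Fixed-length: 3 bits × 131 symbols = 393 bits.
Huffman merges:
be(8) + et(10) → 18
ka(13) + io(14) → 27
ze(15) + 18 → 33
de(21) + ga(22) → 43
27 + th(28) → 55
33 + 43 → 76
55 + 76 → 131
Huffman total = 18 + 27 + 33 + 43 + 55 + 76 + 131 = 383 bits.
Saving = 393 − 383 = 10 bits.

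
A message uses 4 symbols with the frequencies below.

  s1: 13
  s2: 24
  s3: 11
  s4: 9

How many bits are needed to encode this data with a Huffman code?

Merge the two smallest weights repeatedly:
s4(9) + s3(11) → 20
s1(13) + 20 → 33
s2(24) + 33 → 57
Each symbol's bit-cost is frequency × depth; summing gives 110 bits (equivalently 20 + 33 + 57).

110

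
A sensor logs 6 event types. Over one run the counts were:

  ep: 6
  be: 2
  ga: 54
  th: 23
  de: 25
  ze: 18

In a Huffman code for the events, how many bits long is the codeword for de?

Build the tree from the bottom:
be(2) + ep(6) → 8
8 + ze(18) → 26
th(23) + de(25) → 48
26 + 48 → 74
ga(54) + 74 → 128
de sits 3 levels below the root, so its codeword is 3 bits.

3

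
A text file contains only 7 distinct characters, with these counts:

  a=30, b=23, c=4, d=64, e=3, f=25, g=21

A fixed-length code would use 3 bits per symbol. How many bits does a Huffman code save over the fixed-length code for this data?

Fixed-length: 3 bits × 170 symbols = 510 bits.
Huffman merges:
e(3) + c(4) → 7
7 + g(21) → 28
b(23) + f(25) → 48
28 + a(30) → 58
48 + 58 → 106
d(64) + 106 → 170
Huffman total = 7 + 28 + 48 + 58 + 106 + 170 = 417 bits.
Saving = 510 − 417 = 93 bits.

93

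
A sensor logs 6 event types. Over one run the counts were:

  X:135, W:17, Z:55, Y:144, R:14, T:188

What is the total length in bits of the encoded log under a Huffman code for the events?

Greedily combine the two least-frequent nodes:
combine R(14), W(17) → 31
combine 31, Z(55) → 86
combine 86, X(135) → 221
combine Y(144), T(188) → 332
combine 221, 332 → 553
Total encoded bits = sum of merged weights = 31 + 86 + 221 + 332 + 553 = 1223.

1223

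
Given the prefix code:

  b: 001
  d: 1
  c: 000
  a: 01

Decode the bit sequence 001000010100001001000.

bcaacabc

Read left to right; each codeword is recognised as soon as it completes (prefix code):
  001→b | 000→c | 01→a | 01→a | 000→c | 01→a | 001→b | 000→c
Decoded message: bcaacabc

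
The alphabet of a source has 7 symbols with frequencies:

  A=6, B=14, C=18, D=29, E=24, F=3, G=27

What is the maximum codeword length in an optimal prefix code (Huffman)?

Merge the two lowest-weight nodes at each step:
combine F(3), A(6) → 9
combine 9, B(14) → 23
combine C(18), 23 → 41
combine E(24), G(27) → 51
combine D(29), 41 → 70
combine 51, 70 → 121
The rarest symbols sit at the bottom; the longest codeword is 5 bits.

5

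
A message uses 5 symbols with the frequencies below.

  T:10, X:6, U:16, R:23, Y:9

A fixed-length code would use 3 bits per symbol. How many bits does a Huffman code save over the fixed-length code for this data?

Fixed-length: 3 bits × 64 symbols = 192 bits.
Huffman merges:
combine X(6), Y(9) → 15
combine T(10), 15 → 25
combine U(16), R(23) → 39
combine 25, 39 → 64
Huffman total = 15 + 25 + 39 + 64 = 143 bits.
Saving = 192 − 143 = 49 bits.

49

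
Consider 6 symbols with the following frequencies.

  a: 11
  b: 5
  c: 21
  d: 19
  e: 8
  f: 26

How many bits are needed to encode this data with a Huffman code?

217

Greedily combine the two least-frequent nodes:
combine b(5), e(8) → 13
combine a(11), 13 → 24
combine d(19), c(21) → 40
combine 24, f(26) → 50
combine 40, 50 → 90
The encoded length is the sum of every internal node's weight: 13 + 24 + 40 + 50 + 90 = 217 bits.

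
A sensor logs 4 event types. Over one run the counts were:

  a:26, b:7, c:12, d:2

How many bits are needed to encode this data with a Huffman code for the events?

Merge the two smallest weights repeatedly:
combine d(2), b(7) → 9
combine 9, c(12) → 21
combine 21, a(26) → 47
Each symbol's bit-cost is frequency × depth; summing gives 77 bits (equivalently 9 + 21 + 47).

77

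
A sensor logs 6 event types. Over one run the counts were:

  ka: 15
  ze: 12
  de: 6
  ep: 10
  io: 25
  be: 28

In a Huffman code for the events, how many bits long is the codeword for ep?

Repeatedly merge the two smallest:
de(6) + ep(10) → 16
ze(12) + ka(15) → 27
16 + io(25) → 41
27 + be(28) → 55
41 + 55 → 96
ep's leaf is at depth 3, giving a 3-bit codeword.

3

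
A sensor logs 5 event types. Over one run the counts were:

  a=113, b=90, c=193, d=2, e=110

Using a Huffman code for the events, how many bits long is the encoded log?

1108

Greedily combine the two least-frequent nodes:
combine d(2), b(90) → 92
combine 92, e(110) → 202
combine a(113), c(193) → 306
combine 202, 306 → 508
The encoded length is the sum of every internal node's weight: 92 + 202 + 306 + 508 = 1108 bits.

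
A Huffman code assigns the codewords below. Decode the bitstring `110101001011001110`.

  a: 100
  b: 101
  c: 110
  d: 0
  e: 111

Read left to right; each codeword is recognised as soon as it completes (prefix code):
  110→c | 101→b | 0→d | 0→d | 101→b | 100→a | 111→e | 0→d
Decoded message: cbddbaed

cbddbaed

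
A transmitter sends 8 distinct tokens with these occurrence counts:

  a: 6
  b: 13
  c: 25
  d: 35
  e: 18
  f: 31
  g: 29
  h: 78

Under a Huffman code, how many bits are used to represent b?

Huffman merges, smallest pair first:
merge a(6) and b(13): 19
merge e(18) and 19: 37
merge c(25) and g(29): 54
merge f(31) and d(35): 66
merge 37 and 54: 91
merge 66 and h(78): 144
merge 91 and 144: 235
b sits 4 levels below the root, so its codeword is 4 bits.

4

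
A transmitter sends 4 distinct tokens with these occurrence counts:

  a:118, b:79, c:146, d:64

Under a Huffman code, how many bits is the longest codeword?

Merge the two lowest-weight nodes at each step:
combine d(64), b(79) → 143
combine a(118), 143 → 261
combine c(146), 261 → 407
The rarest symbols sit at the bottom; the longest codeword is 3 bits.

3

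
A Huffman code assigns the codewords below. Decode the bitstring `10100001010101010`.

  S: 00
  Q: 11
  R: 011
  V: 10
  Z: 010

Read left to right; each codeword is recognised as soon as it completes (prefix code):
  10→V | 10→V | 00→S | 010→Z | 10→V | 10→V | 10→V | 10→V
Decoded message: VVSZVVVV

VVSZVVVV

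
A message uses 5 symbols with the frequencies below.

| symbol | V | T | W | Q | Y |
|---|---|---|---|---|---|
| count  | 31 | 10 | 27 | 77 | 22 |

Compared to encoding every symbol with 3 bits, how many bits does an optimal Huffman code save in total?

154

Fixed-length: 3 bits × 167 symbols = 501 bits.
Huffman merges:
T(10) + Y(22) → 32
W(27) + V(31) → 58
32 + 58 → 90
Q(77) + 90 → 167
Huffman total = 32 + 58 + 90 + 167 = 347 bits.
Saving = 501 − 347 = 154 bits.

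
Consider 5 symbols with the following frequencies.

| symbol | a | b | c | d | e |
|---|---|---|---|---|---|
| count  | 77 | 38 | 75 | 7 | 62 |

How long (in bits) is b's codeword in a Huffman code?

3

Build the tree from the bottom:
combine d(7), b(38) → 45
combine 45, e(62) → 107
combine c(75), a(77) → 152
combine 107, 152 → 259
b's leaf is at depth 3, giving a 3-bit codeword.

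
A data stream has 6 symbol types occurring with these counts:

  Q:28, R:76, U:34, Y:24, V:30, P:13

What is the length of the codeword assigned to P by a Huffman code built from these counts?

Build the tree from the bottom:
P(13) + Y(24) → 37
Q(28) + V(30) → 58
U(34) + 37 → 71
58 + 71 → 129
R(76) + 129 → 205
P sits 4 levels below the root, so its codeword is 4 bits.

4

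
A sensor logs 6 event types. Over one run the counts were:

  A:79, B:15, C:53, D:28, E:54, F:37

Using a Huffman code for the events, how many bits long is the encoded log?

Greedily combine the two least-frequent nodes:
combine B(15), D(28) → 43
combine F(37), 43 → 80
combine C(53), E(54) → 107
combine A(79), 80 → 159
combine 107, 159 → 266
Total encoded bits = sum of merged weights = 43 + 80 + 107 + 159 + 266 = 655.

655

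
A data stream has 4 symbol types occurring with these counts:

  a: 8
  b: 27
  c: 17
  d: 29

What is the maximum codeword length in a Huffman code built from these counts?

3

Merge the two lowest-weight nodes at each step:
a(8) + c(17) → 25
25 + b(27) → 52
d(29) + 52 → 81
Maximum depth reached is 3.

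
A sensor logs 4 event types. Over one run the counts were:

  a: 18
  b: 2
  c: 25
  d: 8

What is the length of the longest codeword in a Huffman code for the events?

Merge the two lowest-weight nodes at each step:
combine b(2), d(8) → 10
combine 10, a(18) → 28
combine c(25), 28 → 53
The rarest symbols sit at the bottom; the longest codeword is 3 bits.

3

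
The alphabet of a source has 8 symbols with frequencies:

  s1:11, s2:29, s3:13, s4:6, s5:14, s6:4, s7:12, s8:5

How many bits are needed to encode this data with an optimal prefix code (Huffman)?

262

Merge the two smallest weights repeatedly:
s6(4) + s8(5) → 9
s4(6) + 9 → 15
s1(11) + s7(12) → 23
s3(13) + s5(14) → 27
15 + 23 → 38
27 + s2(29) → 56
38 + 56 → 94
Total encoded bits = sum of merged weights = 9 + 15 + 23 + 27 + 38 + 56 + 94 = 262.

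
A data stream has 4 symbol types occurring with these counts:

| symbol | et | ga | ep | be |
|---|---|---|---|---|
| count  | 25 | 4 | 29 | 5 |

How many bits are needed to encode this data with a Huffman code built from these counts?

Build the Huffman tree bottom-up:
ga(4) + be(5) → 9
9 + et(25) → 34
ep(29) + 34 → 63
The encoded length is the sum of every internal node's weight: 9 + 34 + 63 = 106 bits.

106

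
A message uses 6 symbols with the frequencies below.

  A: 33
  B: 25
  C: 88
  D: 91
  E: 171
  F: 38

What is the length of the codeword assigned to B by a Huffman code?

Repeatedly merge the two smallest:
B(25) + A(33) → 58
F(38) + 58 → 96
C(88) + D(91) → 179
96 + E(171) → 267
179 + 267 → 446
B's leaf is at depth 4, giving a 4-bit codeword.

4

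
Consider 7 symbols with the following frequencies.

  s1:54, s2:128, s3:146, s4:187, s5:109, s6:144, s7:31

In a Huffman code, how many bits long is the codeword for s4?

2

Build the tree from the bottom:
combine s7(31), s1(54) → 85
combine 85, s5(109) → 194
combine s2(128), s6(144) → 272
combine s3(146), s4(187) → 333
combine 194, 272 → 466
combine 333, 466 → 799
The subtree containing s4 is merged 2 times, so code length = 2.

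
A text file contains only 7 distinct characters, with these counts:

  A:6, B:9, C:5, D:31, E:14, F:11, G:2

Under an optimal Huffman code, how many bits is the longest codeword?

Merge the two lowest-weight nodes at each step:
merge G(2) and C(5): 7
merge A(6) and 7: 13
merge B(9) and F(11): 20
merge 13 and E(14): 27
merge 20 and 27: 47
merge D(31) and 47: 78
The first pair merged (G, C) ends up deepest, at depth 5.

5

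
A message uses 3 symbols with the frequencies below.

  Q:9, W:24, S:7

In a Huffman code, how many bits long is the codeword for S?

Repeatedly merge the two smallest:
merge S(7) and Q(9): 16
merge 16 and W(24): 40
S sits 2 levels below the root, so its codeword is 2 bits.

2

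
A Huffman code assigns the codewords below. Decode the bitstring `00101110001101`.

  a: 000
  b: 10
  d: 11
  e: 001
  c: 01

Read left to right; each codeword is recognised as soon as it completes (prefix code):
  001→e | 01→c | 11→d | 000→a | 11→d | 01→c
Decoded message: ecdadc

ecdadc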